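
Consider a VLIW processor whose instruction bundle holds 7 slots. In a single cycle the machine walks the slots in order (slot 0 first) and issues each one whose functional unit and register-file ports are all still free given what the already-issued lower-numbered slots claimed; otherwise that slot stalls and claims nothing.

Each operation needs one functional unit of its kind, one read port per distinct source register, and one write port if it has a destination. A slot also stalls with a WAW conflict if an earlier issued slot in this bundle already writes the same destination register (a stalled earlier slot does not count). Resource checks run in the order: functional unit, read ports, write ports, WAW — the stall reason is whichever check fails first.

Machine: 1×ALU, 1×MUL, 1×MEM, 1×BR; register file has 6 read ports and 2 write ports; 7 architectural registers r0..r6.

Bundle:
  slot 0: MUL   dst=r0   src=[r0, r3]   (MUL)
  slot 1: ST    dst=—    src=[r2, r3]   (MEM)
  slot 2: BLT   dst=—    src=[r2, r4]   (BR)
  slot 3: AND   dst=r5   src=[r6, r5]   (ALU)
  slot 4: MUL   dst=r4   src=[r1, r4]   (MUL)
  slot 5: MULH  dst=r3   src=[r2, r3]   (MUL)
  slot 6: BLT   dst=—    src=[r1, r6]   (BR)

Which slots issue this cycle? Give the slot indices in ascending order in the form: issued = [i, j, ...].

issued = [0, 1, 2]

  0. MUL→r0 ⇒ go  {1A/0Mu/1Ld/1B | 4r 1w}
  1. MEM ⇒ go  {1A/0Mu/0Ld/1B | 2r 1w}
  2. BR ⇒ go  {1A/0Mu/0Ld/0B | 0r 1w}
  3. ALU→r5 ⇒ no(RD_PORT)  {1A/0Mu/0Ld/0B | 0r 1w}
  4. MUL→r4 ⇒ no(FU)  {1A/0Mu/0Ld/0B | 0r 1w}
  5. MUL→r3 ⇒ no(FU)  {1A/0Mu/0Ld/0B | 0r 1w}
  6. BR ⇒ no(FU)  {1A/0Mu/0Ld/0B | 0r 1w}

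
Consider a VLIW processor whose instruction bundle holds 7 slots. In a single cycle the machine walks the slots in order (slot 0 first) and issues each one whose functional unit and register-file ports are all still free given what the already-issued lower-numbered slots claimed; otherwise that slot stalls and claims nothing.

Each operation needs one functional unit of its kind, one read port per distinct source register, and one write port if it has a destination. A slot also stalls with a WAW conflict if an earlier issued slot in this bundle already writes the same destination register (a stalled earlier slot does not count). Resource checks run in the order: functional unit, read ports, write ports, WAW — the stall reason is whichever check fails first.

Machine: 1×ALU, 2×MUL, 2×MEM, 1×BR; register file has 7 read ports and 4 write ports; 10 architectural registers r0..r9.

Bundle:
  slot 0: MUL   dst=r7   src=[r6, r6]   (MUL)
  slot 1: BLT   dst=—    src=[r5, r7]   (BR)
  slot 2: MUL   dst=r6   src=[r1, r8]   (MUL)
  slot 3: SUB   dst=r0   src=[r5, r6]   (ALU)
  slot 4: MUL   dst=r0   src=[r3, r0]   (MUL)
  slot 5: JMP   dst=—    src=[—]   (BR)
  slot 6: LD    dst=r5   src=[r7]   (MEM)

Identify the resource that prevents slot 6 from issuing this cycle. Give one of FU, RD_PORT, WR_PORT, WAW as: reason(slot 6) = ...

reason(slot 6) = RD_PORT

[0] MUL needs rd=1 wr=1: ok; after: ALU=1 MUL=1 MEM=2 BR=1, R=6, W=3
[1] BR needs rd=2 wr=0: ok; after: ALU=1 MUL=1 MEM=2 BR=0, R=4, W=3
[2] MUL needs rd=2 wr=1: ok; after: ALU=1 MUL=0 MEM=2 BR=0, R=2, W=2
[3] ALU needs rd=2 wr=1: ok; after: ALU=0 MUL=0 MEM=2 BR=0, R=0, W=1
[4] MUL needs rd=2 wr=1: FU; after: ALU=0 MUL=0 MEM=2 BR=0, R=0, W=1
[5] BR needs rd=0 wr=0: FU; after: ALU=0 MUL=0 MEM=2 BR=0, R=0, W=1
[6] MEM needs rd=1 wr=1: RD_PORT; after: ALU=0 MUL=0 MEM=2 BR=0, R=0, W=1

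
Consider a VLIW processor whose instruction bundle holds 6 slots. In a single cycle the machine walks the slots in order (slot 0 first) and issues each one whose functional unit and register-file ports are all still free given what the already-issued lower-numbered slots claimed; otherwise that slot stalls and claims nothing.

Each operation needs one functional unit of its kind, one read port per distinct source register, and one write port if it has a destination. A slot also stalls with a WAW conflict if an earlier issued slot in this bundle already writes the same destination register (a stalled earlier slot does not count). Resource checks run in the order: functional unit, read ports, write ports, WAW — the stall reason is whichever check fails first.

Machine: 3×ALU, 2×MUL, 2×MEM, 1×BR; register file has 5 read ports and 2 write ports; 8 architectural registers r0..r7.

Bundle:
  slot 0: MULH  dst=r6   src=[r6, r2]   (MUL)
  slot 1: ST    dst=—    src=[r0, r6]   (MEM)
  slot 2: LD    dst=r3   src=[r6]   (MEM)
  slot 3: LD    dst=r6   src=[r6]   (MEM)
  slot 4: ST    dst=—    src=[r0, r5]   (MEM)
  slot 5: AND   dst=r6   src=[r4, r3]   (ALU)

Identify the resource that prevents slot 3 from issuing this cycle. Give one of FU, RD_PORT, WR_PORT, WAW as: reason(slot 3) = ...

slot 0 (MUL): ISSUE — free A3,Mu1,Ld2,B1 rp3 wp1
slot 1 (MEM): ISSUE — free A3,Mu1,Ld1,B1 rp1 wp1
slot 2 (MEM): ISSUE — free A3,Mu1,Ld0,B1 rp0 wp0
slot 3 (MEM): stall FU — free A3,Mu1,Ld0,B1 rp0 wp0
slot 4 (MEM): stall FU — free A3,Mu1,Ld0,B1 rp0 wp0
slot 5 (ALU): stall RD_PORT — free A3,Mu1,Ld0,B1 rp0 wp0

reason(slot 3) = FU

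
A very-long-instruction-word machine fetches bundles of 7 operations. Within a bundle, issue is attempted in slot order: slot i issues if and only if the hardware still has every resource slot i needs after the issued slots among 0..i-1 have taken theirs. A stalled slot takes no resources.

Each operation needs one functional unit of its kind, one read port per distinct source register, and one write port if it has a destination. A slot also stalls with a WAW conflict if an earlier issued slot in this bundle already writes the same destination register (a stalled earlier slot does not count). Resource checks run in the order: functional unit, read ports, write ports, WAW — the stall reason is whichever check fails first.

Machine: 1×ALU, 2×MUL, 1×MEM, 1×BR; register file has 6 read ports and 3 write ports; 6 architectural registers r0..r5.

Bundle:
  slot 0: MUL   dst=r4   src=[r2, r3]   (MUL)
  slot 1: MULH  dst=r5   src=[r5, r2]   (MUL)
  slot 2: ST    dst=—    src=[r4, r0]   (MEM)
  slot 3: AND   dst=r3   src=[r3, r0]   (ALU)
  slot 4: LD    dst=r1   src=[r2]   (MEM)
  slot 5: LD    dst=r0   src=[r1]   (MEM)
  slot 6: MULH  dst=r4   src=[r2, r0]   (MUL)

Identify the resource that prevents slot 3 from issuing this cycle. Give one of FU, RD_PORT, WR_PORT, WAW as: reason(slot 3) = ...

[0] MUL needs rd=2 wr=1: ok; after: ALU=1 MUL=1 MEM=1 BR=1, R=4, W=2
[1] MUL needs rd=2 wr=1: ok; after: ALU=1 MUL=0 MEM=1 BR=1, R=2, W=1
[2] MEM needs rd=2 wr=0: ok; after: ALU=1 MUL=0 MEM=0 BR=1, R=0, W=1
[3] ALU needs rd=2 wr=1: RD_PORT; after: ALU=1 MUL=0 MEM=0 BR=1, R=0, W=1
[4] MEM needs rd=1 wr=1: FU; after: ALU=1 MUL=0 MEM=0 BR=1, R=0, W=1
[5] MEM needs rd=1 wr=1: FU; after: ALU=1 MUL=0 MEM=0 BR=1, R=0, W=1
[6] MUL needs rd=2 wr=1: FU; after: ALU=1 MUL=0 MEM=0 BR=1, R=0, W=1

reason(slot 3) = RD_PORT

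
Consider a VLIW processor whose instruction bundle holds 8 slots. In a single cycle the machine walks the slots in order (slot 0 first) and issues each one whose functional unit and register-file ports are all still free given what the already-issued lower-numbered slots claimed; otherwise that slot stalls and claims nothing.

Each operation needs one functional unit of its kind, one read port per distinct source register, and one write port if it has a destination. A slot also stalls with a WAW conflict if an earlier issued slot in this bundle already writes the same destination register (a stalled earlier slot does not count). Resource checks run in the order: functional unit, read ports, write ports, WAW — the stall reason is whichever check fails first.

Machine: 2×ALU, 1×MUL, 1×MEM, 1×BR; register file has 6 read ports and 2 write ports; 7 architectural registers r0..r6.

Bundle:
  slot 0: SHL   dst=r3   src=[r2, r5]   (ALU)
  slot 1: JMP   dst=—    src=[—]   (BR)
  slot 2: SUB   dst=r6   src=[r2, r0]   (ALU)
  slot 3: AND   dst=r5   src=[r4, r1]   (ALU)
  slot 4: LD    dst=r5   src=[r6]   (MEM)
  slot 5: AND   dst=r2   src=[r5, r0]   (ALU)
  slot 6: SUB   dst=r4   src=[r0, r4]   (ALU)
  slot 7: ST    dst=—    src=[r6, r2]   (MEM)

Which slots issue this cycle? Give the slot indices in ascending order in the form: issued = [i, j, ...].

#0 ALU src=r2,r5 dispatched  <A:1 Mu:1 Ld:1 B:1 rd:4 wr:1>
#1 BR src=- dispatched  <A:1 Mu:1 Ld:1 B:0 rd:4 wr:1>
#2 ALU src=r2,r0 dispatched  <A:0 Mu:1 Ld:1 B:0 rd:2 wr:0>
#3 ALU src=r4,r1 held:FU  <A:0 Mu:1 Ld:1 B:0 rd:2 wr:0>
#4 MEM src=r6 held:WR_PORT  <A:0 Mu:1 Ld:1 B:0 rd:2 wr:0>
#5 ALU src=r5,r0 held:FU  <A:0 Mu:1 Ld:1 B:0 rd:2 wr:0>
#6 ALU src=r0,r4 held:FU  <A:0 Mu:1 Ld:1 B:0 rd:2 wr:0>
#7 MEM src=r6,r2 dispatched  <A:0 Mu:1 Ld:0 B:0 rd:0 wr:0>

issued = [0, 1, 2, 7]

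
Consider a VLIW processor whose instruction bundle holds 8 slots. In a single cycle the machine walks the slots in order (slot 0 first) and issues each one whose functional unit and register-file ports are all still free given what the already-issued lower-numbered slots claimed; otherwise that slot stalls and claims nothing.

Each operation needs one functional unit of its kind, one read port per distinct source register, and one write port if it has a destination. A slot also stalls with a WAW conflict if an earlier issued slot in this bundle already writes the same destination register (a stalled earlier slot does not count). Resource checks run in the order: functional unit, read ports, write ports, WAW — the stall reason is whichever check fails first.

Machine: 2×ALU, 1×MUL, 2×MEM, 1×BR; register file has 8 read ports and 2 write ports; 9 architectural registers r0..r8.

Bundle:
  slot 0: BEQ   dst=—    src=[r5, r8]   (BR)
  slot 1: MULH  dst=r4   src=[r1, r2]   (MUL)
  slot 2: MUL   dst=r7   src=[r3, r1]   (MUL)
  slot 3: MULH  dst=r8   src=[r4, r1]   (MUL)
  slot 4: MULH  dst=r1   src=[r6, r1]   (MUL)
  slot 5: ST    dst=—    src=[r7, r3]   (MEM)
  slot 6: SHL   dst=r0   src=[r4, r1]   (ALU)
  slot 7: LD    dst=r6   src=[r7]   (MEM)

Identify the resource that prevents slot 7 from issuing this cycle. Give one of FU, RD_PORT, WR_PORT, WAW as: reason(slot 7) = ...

reason(slot 7) = RD_PORT

#0 BR src=r5,r8 dispatched  <A:2 Mu:1 Ld:2 B:0 rd:6 wr:2>
#1 MUL src=r1,r2 dispatched  <A:2 Mu:0 Ld:2 B:0 rd:4 wr:1>
#2 MUL src=r3,r1 held:FU  <A:2 Mu:0 Ld:2 B:0 rd:4 wr:1>
#3 MUL src=r4,r1 held:FU  <A:2 Mu:0 Ld:2 B:0 rd:4 wr:1>
#4 MUL src=r6,r1 held:FU  <A:2 Mu:0 Ld:2 B:0 rd:4 wr:1>
#5 MEM src=r7,r3 dispatched  <A:2 Mu:0 Ld:1 B:0 rd:2 wr:1>
#6 ALU src=r4,r1 dispatched  <A:1 Mu:0 Ld:1 B:0 rd:0 wr:0>
#7 MEM src=r7 held:RD_PORT  <A:1 Mu:0 Ld:1 B:0 rd:0 wr:0>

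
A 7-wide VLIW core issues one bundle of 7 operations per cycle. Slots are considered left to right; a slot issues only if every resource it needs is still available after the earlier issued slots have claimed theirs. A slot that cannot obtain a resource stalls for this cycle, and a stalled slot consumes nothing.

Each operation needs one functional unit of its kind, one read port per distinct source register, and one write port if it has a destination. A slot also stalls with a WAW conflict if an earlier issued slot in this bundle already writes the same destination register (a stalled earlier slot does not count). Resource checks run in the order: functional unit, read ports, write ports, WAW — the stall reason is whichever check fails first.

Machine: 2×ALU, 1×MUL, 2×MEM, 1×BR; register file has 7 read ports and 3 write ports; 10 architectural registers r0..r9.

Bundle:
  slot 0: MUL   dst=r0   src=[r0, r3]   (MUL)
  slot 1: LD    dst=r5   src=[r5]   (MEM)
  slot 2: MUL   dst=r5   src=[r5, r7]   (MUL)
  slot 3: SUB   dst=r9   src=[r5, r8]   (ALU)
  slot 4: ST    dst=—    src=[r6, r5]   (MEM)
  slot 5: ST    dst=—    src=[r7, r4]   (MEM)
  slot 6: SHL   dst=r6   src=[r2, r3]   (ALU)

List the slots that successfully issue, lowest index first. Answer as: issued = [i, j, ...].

issued = [0, 1, 3, 4]

(0) want 1×MUL +2rd +1wr — yes → AL2|MU0|ME2|BR1|rd5|wr2
(1) want 1×MEM +1rd +1wr — yes → AL2|MU0|ME1|BR1|rd4|wr1
(2) want 1×MUL +2rd +1wr — FU → AL2|MU0|ME1|BR1|rd4|wr1
(3) want 1×ALU +2rd +1wr — yes → AL1|MU0|ME1|BR1|rd2|wr0
(4) want 1×MEM +2rd +0wr — yes → AL1|MU0|ME0|BR1|rd0|wr0
(5) want 1×MEM +2rd +0wr — FU → AL1|MU0|ME0|BR1|rd0|wr0
(6) want 1×ALU +2rd +1wr — RD_PORT → AL1|MU0|ME0|BR1|rd0|wr0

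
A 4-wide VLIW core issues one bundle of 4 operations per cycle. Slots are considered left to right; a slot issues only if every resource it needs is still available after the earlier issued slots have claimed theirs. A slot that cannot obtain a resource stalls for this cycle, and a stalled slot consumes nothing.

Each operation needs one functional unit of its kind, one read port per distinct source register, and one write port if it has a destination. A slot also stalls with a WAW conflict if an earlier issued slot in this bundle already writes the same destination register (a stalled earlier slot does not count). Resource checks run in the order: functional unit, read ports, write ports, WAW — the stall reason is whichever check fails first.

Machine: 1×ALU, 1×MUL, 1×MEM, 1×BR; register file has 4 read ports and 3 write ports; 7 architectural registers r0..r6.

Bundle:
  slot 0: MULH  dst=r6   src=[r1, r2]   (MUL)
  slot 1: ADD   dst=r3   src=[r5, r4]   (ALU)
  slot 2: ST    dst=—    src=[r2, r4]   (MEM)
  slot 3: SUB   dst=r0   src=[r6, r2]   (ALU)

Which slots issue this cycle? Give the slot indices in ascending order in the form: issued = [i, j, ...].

issued = [0, 1]

[0] MUL needs rd=2 wr=1: ok; after: ALU=1 MUL=0 MEM=1 BR=1, R=2, W=2
[1] ALU needs rd=2 wr=1: ok; after: ALU=0 MUL=0 MEM=1 BR=1, R=0, W=1
[2] MEM needs rd=2 wr=0: RD_PORT; after: ALU=0 MUL=0 MEM=1 BR=1, R=0, W=1
[3] ALU needs rd=2 wr=1: FU; after: ALU=0 MUL=0 MEM=1 BR=1, R=0, W=1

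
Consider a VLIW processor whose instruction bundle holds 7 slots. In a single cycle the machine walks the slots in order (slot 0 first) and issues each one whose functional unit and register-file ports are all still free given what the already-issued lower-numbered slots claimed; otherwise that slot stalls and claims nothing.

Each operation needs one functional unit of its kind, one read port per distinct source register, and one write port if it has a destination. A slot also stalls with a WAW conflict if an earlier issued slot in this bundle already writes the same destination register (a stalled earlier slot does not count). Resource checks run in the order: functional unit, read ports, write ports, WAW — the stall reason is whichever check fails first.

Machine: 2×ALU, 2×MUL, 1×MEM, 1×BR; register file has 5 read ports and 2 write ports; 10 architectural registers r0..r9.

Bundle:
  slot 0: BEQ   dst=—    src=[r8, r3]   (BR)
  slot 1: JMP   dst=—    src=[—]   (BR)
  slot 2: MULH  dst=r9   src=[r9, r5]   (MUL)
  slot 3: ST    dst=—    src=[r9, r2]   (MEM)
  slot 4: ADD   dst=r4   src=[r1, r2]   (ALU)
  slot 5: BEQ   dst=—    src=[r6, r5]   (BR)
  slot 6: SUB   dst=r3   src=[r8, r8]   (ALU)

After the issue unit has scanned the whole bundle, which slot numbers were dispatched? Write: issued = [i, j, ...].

[0] BR needs rd=2 wr=0: ok; after: ALU=2 MUL=2 MEM=1 BR=0, R=3, W=2
[1] BR needs rd=0 wr=0: FU; after: ALU=2 MUL=2 MEM=1 BR=0, R=3, W=2
[2] MUL needs rd=2 wr=1: ok; after: ALU=2 MUL=1 MEM=1 BR=0, R=1, W=1
[3] MEM needs rd=2 wr=0: RD_PORT; after: ALU=2 MUL=1 MEM=1 BR=0, R=1, W=1
[4] ALU needs rd=2 wr=1: RD_PORT; after: ALU=2 MUL=1 MEM=1 BR=0, R=1, W=1
[5] BR needs rd=2 wr=0: FU; after: ALU=2 MUL=1 MEM=1 BR=0, R=1, W=1
[6] ALU needs rd=1 wr=1: ok; after: ALU=1 MUL=1 MEM=1 BR=0, R=0, W=0

issued = [0, 2, 6]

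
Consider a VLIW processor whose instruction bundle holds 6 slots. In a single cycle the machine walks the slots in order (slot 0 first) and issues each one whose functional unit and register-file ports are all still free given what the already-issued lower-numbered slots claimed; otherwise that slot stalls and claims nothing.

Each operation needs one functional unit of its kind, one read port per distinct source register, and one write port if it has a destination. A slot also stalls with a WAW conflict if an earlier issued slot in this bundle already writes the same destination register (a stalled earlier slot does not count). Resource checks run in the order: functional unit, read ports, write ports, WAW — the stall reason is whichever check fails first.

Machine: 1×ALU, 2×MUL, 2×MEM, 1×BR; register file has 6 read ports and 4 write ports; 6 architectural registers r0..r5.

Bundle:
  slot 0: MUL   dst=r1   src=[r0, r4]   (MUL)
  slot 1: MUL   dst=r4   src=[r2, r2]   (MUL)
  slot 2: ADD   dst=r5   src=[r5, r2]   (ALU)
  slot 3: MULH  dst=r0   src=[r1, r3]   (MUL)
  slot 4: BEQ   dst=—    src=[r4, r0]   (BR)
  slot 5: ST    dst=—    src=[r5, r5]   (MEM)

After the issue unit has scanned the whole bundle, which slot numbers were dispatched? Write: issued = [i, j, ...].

  0. MUL→r1 ⇒ go  {1A/1Mu/2Ld/1B | 4r 3w}
  1. MUL→r4 ⇒ go  {1A/0Mu/2Ld/1B | 3r 2w}
  2. ALU→r5 ⇒ go  {0A/0Mu/2Ld/1B | 1r 1w}
  3. MUL→r0 ⇒ no(FU)  {0A/0Mu/2Ld/1B | 1r 1w}
  4. BR ⇒ no(RD_PORT)  {0A/0Mu/2Ld/1B | 1r 1w}
  5. MEM ⇒ go  {0A/0Mu/1Ld/1B | 0r 1w}

issued = [0, 1, 2, 5]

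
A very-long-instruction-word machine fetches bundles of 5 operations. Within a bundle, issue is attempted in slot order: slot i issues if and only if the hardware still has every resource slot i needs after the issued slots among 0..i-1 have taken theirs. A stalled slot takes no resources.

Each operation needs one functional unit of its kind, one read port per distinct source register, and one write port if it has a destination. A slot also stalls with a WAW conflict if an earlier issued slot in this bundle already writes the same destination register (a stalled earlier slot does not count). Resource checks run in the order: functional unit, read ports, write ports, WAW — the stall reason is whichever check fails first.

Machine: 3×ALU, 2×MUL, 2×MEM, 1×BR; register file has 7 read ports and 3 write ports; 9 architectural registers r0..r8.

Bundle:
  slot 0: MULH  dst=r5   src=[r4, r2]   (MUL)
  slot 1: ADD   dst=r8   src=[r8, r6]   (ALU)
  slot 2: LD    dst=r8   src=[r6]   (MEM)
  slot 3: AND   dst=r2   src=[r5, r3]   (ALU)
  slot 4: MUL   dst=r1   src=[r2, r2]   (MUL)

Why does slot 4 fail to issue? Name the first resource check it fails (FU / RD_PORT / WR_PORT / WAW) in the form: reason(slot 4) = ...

reason(slot 4) = WR_PORT

slot 0 (MUL): ISSUE — free A3,Mu1,Ld2,B1 rp5 wp2
slot 1 (ALU): ISSUE — free A2,Mu1,Ld2,B1 rp3 wp1
slot 2 (MEM): stall WAW — free A2,Mu1,Ld2,B1 rp3 wp1
slot 3 (ALU): ISSUE — free A1,Mu1,Ld2,B1 rp1 wp0
slot 4 (MUL): stall WR_PORT — free A1,Mu1,Ld2,B1 rp1 wp0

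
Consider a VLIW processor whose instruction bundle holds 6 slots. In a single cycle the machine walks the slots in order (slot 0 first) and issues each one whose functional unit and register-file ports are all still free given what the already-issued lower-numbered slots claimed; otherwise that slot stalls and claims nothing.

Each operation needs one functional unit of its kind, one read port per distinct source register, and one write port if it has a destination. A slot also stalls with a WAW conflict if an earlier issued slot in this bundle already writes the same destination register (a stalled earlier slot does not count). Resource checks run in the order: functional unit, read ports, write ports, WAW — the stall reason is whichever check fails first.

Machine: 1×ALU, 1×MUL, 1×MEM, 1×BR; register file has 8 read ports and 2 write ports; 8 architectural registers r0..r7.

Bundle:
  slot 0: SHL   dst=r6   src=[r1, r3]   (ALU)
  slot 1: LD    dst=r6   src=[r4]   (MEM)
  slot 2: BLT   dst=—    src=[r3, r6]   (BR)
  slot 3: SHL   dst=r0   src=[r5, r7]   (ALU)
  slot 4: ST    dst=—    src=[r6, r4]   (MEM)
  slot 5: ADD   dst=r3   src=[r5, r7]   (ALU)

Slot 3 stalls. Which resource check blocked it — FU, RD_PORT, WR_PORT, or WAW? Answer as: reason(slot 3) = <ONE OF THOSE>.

(0) want 1×ALU +2rd +1wr — yes → AL0|MU1|ME1|BR1|rd6|wr1
(1) want 1×MEM +1rd +1wr — WAW → AL0|MU1|ME1|BR1|rd6|wr1
(2) want 1×BR +2rd +0wr — yes → AL0|MU1|ME1|BR0|rd4|wr1
(3) want 1×ALU +2rd +1wr — FU → AL0|MU1|ME1|BR0|rd4|wr1
(4) want 1×MEM +2rd +0wr — yes → AL0|MU1|ME0|BR0|rd2|wr1
(5) want 1×ALU +2rd +1wr — FU → AL0|MU1|ME0|BR0|rd2|wr1

reason(slot 3) = FU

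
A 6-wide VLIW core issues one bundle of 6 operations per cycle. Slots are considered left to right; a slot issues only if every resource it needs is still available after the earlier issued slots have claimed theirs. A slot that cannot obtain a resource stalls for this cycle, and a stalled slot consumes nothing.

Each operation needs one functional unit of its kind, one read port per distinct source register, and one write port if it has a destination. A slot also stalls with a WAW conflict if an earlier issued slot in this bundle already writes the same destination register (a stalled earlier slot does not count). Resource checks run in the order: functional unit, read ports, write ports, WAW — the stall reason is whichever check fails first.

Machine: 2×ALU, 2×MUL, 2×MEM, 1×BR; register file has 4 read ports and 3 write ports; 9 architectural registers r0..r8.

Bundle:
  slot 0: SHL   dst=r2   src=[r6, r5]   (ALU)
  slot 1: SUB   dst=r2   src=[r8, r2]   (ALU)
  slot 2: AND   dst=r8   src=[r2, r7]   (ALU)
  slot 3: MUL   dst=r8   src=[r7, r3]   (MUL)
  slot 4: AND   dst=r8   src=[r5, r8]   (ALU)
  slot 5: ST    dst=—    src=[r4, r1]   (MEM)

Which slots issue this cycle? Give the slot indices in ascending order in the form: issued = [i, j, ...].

[0] ALU needs rd=2 wr=1: ok; after: ALU=1 MUL=2 MEM=2 BR=1, R=2, W=2
[1] ALU needs rd=2 wr=1: WAW; after: ALU=1 MUL=2 MEM=2 BR=1, R=2, W=2
[2] ALU needs rd=2 wr=1: ok; after: ALU=0 MUL=2 MEM=2 BR=1, R=0, W=1
[3] MUL needs rd=2 wr=1: RD_PORT; after: ALU=0 MUL=2 MEM=2 BR=1, R=0, W=1
[4] ALU needs rd=2 wr=1: FU; after: ALU=0 MUL=2 MEM=2 BR=1, R=0, W=1
[5] MEM needs rd=2 wr=0: RD_PORT; after: ALU=0 MUL=2 MEM=2 BR=1, R=0, W=1

issued = [0, 2]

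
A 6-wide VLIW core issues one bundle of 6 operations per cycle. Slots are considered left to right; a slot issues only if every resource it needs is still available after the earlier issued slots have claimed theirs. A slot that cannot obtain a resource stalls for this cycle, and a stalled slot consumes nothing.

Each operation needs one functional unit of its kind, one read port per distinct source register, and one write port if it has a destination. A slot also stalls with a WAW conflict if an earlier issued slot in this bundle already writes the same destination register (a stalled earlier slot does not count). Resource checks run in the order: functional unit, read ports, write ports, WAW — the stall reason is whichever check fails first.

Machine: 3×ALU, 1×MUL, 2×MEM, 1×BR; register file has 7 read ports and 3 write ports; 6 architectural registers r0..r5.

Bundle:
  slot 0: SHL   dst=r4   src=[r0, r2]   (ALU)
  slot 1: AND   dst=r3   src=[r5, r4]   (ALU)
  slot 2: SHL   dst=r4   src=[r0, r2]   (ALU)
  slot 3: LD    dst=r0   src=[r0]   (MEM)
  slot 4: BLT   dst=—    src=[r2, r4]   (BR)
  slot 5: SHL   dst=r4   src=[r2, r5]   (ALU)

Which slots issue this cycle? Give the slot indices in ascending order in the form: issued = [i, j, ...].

issued = [0, 1, 3, 4]

#0 ALU src=r0,r2 dispatched  <A:2 Mu:1 Ld:2 B:1 rd:5 wr:2>
#1 ALU src=r5,r4 dispatched  <A:1 Mu:1 Ld:2 B:1 rd:3 wr:1>
#2 ALU src=r0,r2 held:WAW  <A:1 Mu:1 Ld:2 B:1 rd:3 wr:1>
#3 MEM src=r0 dispatched  <A:1 Mu:1 Ld:1 B:1 rd:2 wr:0>
#4 BR src=r2,r4 dispatched  <A:1 Mu:1 Ld:1 B:0 rd:0 wr:0>
#5 ALU src=r2,r5 held:RD_PORT  <A:1 Mu:1 Ld:1 B:0 rd:0 wr:0>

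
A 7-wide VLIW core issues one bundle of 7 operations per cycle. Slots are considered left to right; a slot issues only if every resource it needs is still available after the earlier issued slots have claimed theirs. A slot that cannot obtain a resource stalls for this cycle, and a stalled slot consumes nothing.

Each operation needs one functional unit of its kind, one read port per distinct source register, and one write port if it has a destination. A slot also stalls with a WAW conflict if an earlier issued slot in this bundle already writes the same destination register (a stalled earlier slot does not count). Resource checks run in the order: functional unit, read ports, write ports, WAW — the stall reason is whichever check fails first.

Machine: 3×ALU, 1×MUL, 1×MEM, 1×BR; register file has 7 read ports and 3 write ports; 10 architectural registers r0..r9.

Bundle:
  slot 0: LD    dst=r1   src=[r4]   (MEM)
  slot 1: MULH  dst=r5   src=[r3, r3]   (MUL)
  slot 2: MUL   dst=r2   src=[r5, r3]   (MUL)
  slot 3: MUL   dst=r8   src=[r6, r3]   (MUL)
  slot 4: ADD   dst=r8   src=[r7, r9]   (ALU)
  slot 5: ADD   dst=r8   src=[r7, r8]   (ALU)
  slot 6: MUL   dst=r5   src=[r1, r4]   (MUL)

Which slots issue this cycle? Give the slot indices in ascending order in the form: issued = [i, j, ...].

[0] MEM needs rd=1 wr=1: ok; after: ALU=3 MUL=1 MEM=0 BR=1, R=6, W=2
[1] MUL needs rd=1 wr=1: ok; after: ALU=3 MUL=0 MEM=0 BR=1, R=5, W=1
[2] MUL needs rd=2 wr=1: FU; after: ALU=3 MUL=0 MEM=0 BR=1, R=5, W=1
[3] MUL needs rd=2 wr=1: FU; after: ALU=3 MUL=0 MEM=0 BR=1, R=5, W=1
[4] ALU needs rd=2 wr=1: ok; after: ALU=2 MUL=0 MEM=0 BR=1, R=3, W=0
[5] ALU needs rd=2 wr=1: WR_PORT; after: ALU=2 MUL=0 MEM=0 BR=1, R=3, W=0
[6] MUL needs rd=2 wr=1: FU; after: ALU=2 MUL=0 MEM=0 BR=1, R=3, W=0

issued = [0, 1, 4]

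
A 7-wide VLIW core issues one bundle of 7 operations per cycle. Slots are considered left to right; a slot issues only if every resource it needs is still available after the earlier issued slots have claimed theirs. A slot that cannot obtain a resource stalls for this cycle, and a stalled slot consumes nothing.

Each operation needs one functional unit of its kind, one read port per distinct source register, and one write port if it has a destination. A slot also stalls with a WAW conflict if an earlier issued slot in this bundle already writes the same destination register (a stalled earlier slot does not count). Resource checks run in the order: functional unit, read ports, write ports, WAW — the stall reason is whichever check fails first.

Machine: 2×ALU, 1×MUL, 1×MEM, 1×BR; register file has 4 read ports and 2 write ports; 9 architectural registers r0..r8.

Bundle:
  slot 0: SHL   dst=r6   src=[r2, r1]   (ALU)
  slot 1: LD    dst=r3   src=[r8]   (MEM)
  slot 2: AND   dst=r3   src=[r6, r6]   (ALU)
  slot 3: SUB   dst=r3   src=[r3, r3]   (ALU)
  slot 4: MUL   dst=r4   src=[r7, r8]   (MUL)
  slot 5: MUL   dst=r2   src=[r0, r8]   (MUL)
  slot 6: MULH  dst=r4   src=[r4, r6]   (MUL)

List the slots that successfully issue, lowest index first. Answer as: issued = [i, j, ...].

issued = [0, 1]

#0 ALU src=r2,r1 dispatched  <A:1 Mu:1 Ld:1 B:1 rd:2 wr:1>
#1 MEM src=r8 dispatched  <A:1 Mu:1 Ld:0 B:1 rd:1 wr:0>
#2 ALU src=r6,r6 held:WR_PORT  <A:1 Mu:1 Ld:0 B:1 rd:1 wr:0>
#3 ALU src=r3,r3 held:WR_PORT  <A:1 Mu:1 Ld:0 B:1 rd:1 wr:0>
#4 MUL src=r7,r8 held:RD_PORT  <A:1 Mu:1 Ld:0 B:1 rd:1 wr:0>
#5 MUL src=r0,r8 held:RD_PORT  <A:1 Mu:1 Ld:0 B:1 rd:1 wr:0>
#6 MUL src=r4,r6 held:RD_PORT  <A:1 Mu:1 Ld:0 B:1 rd:1 wr:0>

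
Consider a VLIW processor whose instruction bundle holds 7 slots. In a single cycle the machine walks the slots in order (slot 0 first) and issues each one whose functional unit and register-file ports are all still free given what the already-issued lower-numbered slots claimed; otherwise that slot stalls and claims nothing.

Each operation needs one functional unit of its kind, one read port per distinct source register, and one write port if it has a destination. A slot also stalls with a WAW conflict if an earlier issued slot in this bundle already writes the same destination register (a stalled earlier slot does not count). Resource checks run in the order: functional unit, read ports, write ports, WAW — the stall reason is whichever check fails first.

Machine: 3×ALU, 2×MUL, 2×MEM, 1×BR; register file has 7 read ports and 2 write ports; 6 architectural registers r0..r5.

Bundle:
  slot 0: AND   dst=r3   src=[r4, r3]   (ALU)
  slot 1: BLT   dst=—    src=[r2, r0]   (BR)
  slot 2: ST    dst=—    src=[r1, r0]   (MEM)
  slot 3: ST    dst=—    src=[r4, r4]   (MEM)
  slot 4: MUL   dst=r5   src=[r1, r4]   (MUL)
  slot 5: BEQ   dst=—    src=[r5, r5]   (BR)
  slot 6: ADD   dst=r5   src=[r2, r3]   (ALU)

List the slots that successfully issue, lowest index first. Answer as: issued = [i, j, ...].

#0 ALU src=r4,r3 dispatched  <A:2 Mu:2 Ld:2 B:1 rd:5 wr:1>
#1 BR src=r2,r0 dispatched  <A:2 Mu:2 Ld:2 B:0 rd:3 wr:1>
#2 MEM src=r1,r0 dispatched  <A:2 Mu:2 Ld:1 B:0 rd:1 wr:1>
#3 MEM src=r4,r4 dispatched  <A:2 Mu:2 Ld:0 B:0 rd:0 wr:1>
#4 MUL src=r1,r4 held:RD_PORT  <A:2 Mu:2 Ld:0 B:0 rd:0 wr:1>
#5 BR src=r5,r5 held:FU  <A:2 Mu:2 Ld:0 B:0 rd:0 wr:1>
#6 ALU src=r2,r3 held:RD_PORT  <A:2 Mu:2 Ld:0 B:0 rd:0 wr:1>

issued = [0, 1, 2, 3]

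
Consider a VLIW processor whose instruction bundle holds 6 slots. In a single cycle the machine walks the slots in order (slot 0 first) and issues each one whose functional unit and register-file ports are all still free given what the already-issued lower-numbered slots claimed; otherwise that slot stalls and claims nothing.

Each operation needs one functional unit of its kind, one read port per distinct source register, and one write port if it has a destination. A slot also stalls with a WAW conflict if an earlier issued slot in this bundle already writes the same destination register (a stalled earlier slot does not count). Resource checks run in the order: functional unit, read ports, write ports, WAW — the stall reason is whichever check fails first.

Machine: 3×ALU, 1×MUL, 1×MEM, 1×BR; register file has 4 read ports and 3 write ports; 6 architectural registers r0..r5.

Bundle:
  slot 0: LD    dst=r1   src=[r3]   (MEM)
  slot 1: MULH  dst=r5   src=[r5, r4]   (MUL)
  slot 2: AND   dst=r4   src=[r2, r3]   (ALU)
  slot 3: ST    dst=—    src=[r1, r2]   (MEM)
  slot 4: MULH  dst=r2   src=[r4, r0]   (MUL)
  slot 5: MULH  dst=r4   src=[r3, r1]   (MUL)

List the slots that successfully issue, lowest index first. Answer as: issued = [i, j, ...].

  0. MEM→r1 ⇒ go  {3A/1Mu/0Ld/1B | 3r 2w}
  1. MUL→r5 ⇒ go  {3A/0Mu/0Ld/1B | 1r 1w}
  2. ALU→r4 ⇒ no(RD_PORT)  {3A/0Mu/0Ld/1B | 1r 1w}
  3. MEM ⇒ no(FU)  {3A/0Mu/0Ld/1B | 1r 1w}
  4. MUL→r2 ⇒ no(FU)  {3A/0Mu/0Ld/1B | 1r 1w}
  5. MUL→r4 ⇒ no(FU)  {3A/0Mu/0Ld/1B | 1r 1w}

issued = [0, 1]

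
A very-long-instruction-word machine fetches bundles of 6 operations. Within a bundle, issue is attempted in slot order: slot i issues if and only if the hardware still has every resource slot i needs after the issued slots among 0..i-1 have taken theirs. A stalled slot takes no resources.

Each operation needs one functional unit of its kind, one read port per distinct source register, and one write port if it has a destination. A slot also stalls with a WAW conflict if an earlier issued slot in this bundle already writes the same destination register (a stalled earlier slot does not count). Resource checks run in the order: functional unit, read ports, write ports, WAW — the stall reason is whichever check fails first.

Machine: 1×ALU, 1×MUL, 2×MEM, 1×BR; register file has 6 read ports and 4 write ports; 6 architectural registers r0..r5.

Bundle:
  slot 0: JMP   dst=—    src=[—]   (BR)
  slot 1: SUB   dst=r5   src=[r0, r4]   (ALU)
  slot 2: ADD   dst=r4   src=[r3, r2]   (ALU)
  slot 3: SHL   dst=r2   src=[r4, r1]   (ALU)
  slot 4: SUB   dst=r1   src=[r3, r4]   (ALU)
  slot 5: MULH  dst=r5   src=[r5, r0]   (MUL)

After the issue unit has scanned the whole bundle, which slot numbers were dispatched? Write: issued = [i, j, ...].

issued = [0, 1]

#0 BR src=- dispatched  <A:1 Mu:1 Ld:2 B:0 rd:6 wr:4>
#1 ALU src=r0,r4 dispatched  <A:0 Mu:1 Ld:2 B:0 rd:4 wr:3>
#2 ALU src=r3,r2 held:FU  <A:0 Mu:1 Ld:2 B:0 rd:4 wr:3>
#3 ALU src=r4,r1 held:FU  <A:0 Mu:1 Ld:2 B:0 rd:4 wr:3>
#4 ALU src=r3,r4 held:FU  <A:0 Mu:1 Ld:2 B:0 rd:4 wr:3>
#5 MUL src=r5,r0 held:WAW  <A:0 Mu:1 Ld:2 B:0 rd:4 wr:3>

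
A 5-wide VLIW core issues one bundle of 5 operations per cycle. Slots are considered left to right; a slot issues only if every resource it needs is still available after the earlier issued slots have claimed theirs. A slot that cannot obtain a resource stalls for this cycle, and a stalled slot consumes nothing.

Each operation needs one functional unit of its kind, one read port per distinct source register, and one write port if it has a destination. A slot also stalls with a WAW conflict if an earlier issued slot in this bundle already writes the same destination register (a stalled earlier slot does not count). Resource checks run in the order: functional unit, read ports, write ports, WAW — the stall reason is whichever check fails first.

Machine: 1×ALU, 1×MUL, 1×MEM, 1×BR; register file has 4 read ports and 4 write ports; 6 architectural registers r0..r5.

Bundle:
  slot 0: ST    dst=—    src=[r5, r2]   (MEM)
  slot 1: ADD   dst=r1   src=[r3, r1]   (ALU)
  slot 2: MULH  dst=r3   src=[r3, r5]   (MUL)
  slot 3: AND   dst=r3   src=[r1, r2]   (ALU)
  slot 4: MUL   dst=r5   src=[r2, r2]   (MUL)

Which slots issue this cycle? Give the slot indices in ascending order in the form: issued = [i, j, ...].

[0] MEM needs rd=2 wr=0: ok; after: ALU=1 MUL=1 MEM=0 BR=1, R=2, W=4
[1] ALU needs rd=2 wr=1: ok; after: ALU=0 MUL=1 MEM=0 BR=1, R=0, W=3
[2] MUL needs rd=2 wr=1: RD_PORT; after: ALU=0 MUL=1 MEM=0 BR=1, R=0, W=3
[3] ALU needs rd=2 wr=1: FU; after: ALU=0 MUL=1 MEM=0 BR=1, R=0, W=3
[4] MUL needs rd=1 wr=1: RD_PORT; after: ALU=0 MUL=1 MEM=0 BR=1, R=0, W=3

issued = [0, 1]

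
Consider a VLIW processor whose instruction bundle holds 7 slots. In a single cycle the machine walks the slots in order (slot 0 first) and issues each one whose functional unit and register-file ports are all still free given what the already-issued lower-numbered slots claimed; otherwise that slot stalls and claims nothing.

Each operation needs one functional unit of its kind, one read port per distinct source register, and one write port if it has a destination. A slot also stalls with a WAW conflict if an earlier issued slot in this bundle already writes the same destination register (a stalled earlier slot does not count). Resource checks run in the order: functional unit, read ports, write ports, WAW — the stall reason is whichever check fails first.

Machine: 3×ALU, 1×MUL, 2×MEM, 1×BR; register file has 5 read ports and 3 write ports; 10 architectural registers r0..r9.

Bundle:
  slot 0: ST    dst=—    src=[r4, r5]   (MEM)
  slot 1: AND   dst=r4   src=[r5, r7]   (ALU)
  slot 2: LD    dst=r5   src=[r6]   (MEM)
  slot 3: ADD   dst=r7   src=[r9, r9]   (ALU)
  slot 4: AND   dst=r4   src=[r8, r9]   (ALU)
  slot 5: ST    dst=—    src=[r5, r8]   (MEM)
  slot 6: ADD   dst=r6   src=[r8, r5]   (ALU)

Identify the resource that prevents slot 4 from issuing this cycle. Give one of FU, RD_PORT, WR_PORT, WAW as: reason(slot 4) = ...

(0) want 1×MEM +2rd +0wr — yes → AL3|MU1|ME1|BR1|rd3|wr3
(1) want 1×ALU +2rd +1wr — yes → AL2|MU1|ME1|BR1|rd1|wr2
(2) want 1×MEM +1rd +1wr — yes → AL2|MU1|ME0|BR1|rd0|wr1
(3) want 1×ALU +1rd +1wr — RD_PORT → AL2|MU1|ME0|BR1|rd0|wr1
(4) want 1×ALU +2rd +1wr — RD_PORT → AL2|MU1|ME0|BR1|rd0|wr1
(5) want 1×MEM +2rd +0wr — FU → AL2|MU1|ME0|BR1|rd0|wr1
(6) want 1×ALU +2rd +1wr — RD_PORT → AL2|MU1|ME0|BR1|rd0|wr1

reason(slot 4) = RD_PORT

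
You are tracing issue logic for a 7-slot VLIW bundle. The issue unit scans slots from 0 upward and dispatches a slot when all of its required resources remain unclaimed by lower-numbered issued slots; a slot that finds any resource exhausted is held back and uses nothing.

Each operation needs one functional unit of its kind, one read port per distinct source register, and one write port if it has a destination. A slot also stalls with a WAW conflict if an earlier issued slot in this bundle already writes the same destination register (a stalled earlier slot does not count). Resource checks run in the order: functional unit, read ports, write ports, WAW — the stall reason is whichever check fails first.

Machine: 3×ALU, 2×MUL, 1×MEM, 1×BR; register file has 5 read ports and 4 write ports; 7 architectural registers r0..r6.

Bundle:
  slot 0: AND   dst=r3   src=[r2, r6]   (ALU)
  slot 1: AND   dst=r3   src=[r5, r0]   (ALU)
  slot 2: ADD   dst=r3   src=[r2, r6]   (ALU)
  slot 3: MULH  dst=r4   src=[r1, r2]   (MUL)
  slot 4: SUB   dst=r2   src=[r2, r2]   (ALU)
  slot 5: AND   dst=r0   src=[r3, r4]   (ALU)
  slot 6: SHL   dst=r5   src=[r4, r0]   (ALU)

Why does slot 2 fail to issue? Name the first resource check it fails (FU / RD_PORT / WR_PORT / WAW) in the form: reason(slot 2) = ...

[0] ALU needs rd=2 wr=1: ok; after: ALU=2 MUL=2 MEM=1 BR=1, R=3, W=3
[1] ALU needs rd=2 wr=1: WAW; after: ALU=2 MUL=2 MEM=1 BR=1, R=3, W=3
[2] ALU needs rd=2 wr=1: WAW; after: ALU=2 MUL=2 MEM=1 BR=1, R=3, W=3
[3] MUL needs rd=2 wr=1: ok; after: ALU=2 MUL=1 MEM=1 BR=1, R=1, W=2
[4] ALU needs rd=1 wr=1: ok; after: ALU=1 MUL=1 MEM=1 BR=1, R=0, W=1
[5] ALU needs rd=2 wr=1: RD_PORT; after: ALU=1 MUL=1 MEM=1 BR=1, R=0, W=1
[6] ALU needs rd=2 wr=1: RD_PORT; after: ALU=1 MUL=1 MEM=1 BR=1, R=0, W=1

reason(slot 2) = WAW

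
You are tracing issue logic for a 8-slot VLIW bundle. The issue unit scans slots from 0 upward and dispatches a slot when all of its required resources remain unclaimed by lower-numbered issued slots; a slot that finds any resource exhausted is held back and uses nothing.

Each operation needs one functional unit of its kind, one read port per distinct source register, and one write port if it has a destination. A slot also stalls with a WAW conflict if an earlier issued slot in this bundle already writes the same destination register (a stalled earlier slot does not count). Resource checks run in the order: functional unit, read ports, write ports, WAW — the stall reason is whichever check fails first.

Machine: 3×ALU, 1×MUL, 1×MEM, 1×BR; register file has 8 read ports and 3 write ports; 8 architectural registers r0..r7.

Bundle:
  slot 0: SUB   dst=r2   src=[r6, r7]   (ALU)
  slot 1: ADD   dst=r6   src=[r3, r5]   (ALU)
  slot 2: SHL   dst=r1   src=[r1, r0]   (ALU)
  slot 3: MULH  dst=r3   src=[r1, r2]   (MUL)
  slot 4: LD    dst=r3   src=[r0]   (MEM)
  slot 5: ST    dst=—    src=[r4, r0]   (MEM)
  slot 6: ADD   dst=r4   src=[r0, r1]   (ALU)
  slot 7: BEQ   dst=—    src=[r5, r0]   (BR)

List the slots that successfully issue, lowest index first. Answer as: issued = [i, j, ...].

(0) want 1×ALU +2rd +1wr — yes → AL2|MU1|ME1|BR1|rd6|wr2
(1) want 1×ALU +2rd +1wr — yes → AL1|MU1|ME1|BR1|rd4|wr1
(2) want 1×ALU +2rd +1wr — yes → AL0|MU1|ME1|BR1|rd2|wr0
(3) want 1×MUL +2rd +1wr — WR_PORT → AL0|MU1|ME1|BR1|rd2|wr0
(4) want 1×MEM +1rd +1wr — WR_PORT → AL0|MU1|ME1|BR1|rd2|wr0
(5) want 1×MEM +2rd +0wr — yes → AL0|MU1|ME0|BR1|rd0|wr0
(6) want 1×ALU +2rd +1wr — FU → AL0|MU1|ME0|BR1|rd0|wr0
(7) want 1×BR +2rd +0wr — RD_PORT → AL0|MU1|ME0|BR1|rd0|wr0

issued = [0, 1, 2, 5]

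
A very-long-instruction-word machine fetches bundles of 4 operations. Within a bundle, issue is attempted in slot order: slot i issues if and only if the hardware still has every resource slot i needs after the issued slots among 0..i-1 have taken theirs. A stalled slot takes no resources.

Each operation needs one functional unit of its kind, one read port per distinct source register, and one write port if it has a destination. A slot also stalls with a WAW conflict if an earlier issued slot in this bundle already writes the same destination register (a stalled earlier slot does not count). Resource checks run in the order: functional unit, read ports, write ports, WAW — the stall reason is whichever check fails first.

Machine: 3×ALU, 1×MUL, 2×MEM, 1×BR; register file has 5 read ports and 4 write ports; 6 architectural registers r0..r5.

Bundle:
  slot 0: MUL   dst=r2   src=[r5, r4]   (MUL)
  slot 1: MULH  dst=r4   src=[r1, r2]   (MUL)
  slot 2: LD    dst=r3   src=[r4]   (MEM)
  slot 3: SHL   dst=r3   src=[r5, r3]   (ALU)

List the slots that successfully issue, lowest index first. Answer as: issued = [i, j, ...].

issued = [0, 2]

(0) want 1×MUL +2rd +1wr — yes → AL3|MU0|ME2|BR1|rd3|wr3
(1) want 1×MUL +2rd +1wr — FU → AL3|MU0|ME2|BR1|rd3|wr3
(2) want 1×MEM +1rd +1wr — yes → AL3|MU0|ME1|BR1|rd2|wr2
(3) want 1×ALU +2rd +1wr — WAW → AL3|MU0|ME1|BR1|rd2|wr2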